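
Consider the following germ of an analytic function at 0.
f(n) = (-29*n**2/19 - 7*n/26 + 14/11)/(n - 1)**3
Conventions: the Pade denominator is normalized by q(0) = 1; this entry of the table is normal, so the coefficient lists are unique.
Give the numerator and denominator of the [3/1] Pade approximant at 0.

The Pade approximant has numerator coefficients [-14/11, -5427639/2538250, -26407389/19290700, -63286851/96453500]; denominator coefficients [1, -19673/17750].

Taylor coefficients needed (expand at 0): a_0 = -14/11, a_1 = -1015/286, a_2 = -28813/5434, a_3 = -17750/2717, a_4 = -19673/2717.
Write the denominator as Q(n) = 1 + q1*n. Requiring Q*f - P = O(n^5) with deg P <= 3 kills the coefficients of n^4..n^4 in Q*f:
  n^4: a_4 + q1*a_3 = 0, i.e. -19673/2717 + (-17750/2717)*q1 = 0.
Solving this linear system: q1 = -19673/17750.
The numerator is Q*f truncated at degree 3: P0 = a_0 = -14/11; P1 = a_1 + q1*a_0 = -5427639/2538250; P2 = a_2 + q1*a_1 = -26407389/19290700; P3 = a_3 + q1*a_2 = -63286851/96453500.


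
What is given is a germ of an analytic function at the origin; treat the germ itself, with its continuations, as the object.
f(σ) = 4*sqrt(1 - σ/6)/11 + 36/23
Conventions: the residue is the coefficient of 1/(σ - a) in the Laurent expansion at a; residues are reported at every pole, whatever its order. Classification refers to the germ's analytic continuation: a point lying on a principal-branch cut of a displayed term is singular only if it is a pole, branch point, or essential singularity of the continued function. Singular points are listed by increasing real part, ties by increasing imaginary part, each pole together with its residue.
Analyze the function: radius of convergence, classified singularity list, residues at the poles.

Radius of convergence at 0: 6.
At 6: an algebraic (square-root) branch point.

Branch term (4/11)*sqrt(1 - σ/(6)): its argument vanishes at σ = 6, a square-root branch point, modulus 6.
The radius of convergence is the smallest modulus among the singular points: 6.


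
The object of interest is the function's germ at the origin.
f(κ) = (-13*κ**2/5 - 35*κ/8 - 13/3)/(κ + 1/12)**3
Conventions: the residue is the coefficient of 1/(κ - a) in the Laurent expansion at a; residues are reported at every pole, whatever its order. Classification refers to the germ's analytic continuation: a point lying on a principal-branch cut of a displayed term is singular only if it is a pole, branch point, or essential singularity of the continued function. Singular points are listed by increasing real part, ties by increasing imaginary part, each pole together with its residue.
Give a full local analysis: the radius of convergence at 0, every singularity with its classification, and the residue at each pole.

Radius of convergence at 0: 1/12.
At -1/12: a pole of order 3; residue -13/5.

Denominator factor (κ + 1/12)^3: pole of order 3 at -1/12, modulus 1/12.
The radius of convergence is the smallest modulus among the singular points: 1/12.
At the order-3 pole -1/12 set g(κ) = (κ - (-1/12))^3*f(κ) = -13*κ**2/5 - 35*κ/8 - 13/3.
Order-3 pole: residue = g''(a)/2; g''(-1/12) = -26/5, so the residue is -13/5.


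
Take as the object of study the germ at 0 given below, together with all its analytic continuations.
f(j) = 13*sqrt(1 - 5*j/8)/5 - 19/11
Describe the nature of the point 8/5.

The term (13/5)*sqrt(1 - j/(8/5)) has argument 1 - 8/5/(8/5) = 0 at 8/5: a square-root (algebraic, two-sheeted) branch point; the remaining terms are analytic or single-valued there.

The point is an algebraic (square-root) branch point.


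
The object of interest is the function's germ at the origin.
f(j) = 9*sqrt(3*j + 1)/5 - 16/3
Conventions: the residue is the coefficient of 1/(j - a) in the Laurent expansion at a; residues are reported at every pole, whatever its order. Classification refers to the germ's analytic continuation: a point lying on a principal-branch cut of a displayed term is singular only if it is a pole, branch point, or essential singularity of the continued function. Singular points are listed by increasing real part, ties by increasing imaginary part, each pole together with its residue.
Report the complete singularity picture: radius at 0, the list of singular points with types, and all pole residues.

Radius of convergence at 0: 1/3.
At -1/3: an algebraic (square-root) branch point.

Branch term (9/5)*sqrt(1 - j/(-1/3)): its argument vanishes at j = -1/3, a square-root branch point, modulus 1/3.
The radius of convergence is the smallest modulus among the singular points: 1/3.


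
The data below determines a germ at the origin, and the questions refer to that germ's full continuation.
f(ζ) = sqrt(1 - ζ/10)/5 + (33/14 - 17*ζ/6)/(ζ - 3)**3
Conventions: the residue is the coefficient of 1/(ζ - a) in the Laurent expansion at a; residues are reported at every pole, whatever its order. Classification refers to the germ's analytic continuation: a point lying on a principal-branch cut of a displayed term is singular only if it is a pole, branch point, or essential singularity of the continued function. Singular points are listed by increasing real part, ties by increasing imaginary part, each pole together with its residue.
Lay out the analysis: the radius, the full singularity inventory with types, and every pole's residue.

Denominator factor (ζ - 3)^3: pole of order 3 at 3, modulus 3.
Branch term (1/5)*sqrt(1 - ζ/(10)): its argument vanishes at ζ = 10, a square-root branch point, modulus 10.
The radius of convergence is the smallest modulus among the singular points: 3.
The branch term is analytic at 3 and contributes nothing to the residue; only the rational part matters.
At the order-3 pole 3 set g(ζ) = (ζ - (3))^3*(rational part) = 33/14 - 17*ζ/6.
Order-3 pole: residue = g''(a)/2; g''(3) = 0, so the residue is 0.
List the singular points by increasing real part (a conjugate pair: the negative imaginary part first).

Radius of convergence at 0: 3.
At 3: a pole of order 3; residue 0.
At 10: an algebraic (square-root) branch point.


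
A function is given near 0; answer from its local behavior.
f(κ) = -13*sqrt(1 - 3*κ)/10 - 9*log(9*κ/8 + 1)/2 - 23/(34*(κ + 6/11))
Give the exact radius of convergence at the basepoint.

The radius of convergence is 1/3.

Denominator factor (κ + 6/11): pole of order 1 at -6/11, modulus 6/11.
Branch term (-9/2)*log(1 - κ/(-8/9)): its argument vanishes at κ = -8/9, a logarithmic branch point, modulus 8/9.
Branch term (-13/10)*sqrt(1 - κ/(1/3)): its argument vanishes at κ = 1/3, a square-root branch point, modulus 1/3.
The radius of convergence is the smallest modulus among the singular points: 1/3.


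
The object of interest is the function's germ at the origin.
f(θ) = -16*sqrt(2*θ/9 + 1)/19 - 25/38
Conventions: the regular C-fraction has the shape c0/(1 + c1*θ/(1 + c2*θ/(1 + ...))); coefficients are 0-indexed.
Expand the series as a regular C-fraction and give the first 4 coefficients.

The regular C-fraction coefficients are [-3/2, -32/513, 121/1026, 19/726].

Taylor coefficients (expand at 0): a_0 = -3/2, a_1 = -16/171, a_2 = 8/1539, a_3 = -8/13851.
c0 = a_0 = -3/2. Peel one level at a time: if S = 1 + c*θ/S' with S'(0) = 1, then c is the θ-coefficient of S and S' = c*θ/(S - 1).
S_1 = c0/f = 1 + (-32/513)*θ + (1936/263169)*θ^2 + ...; c1 = -32/513.
S_2 = c1*θ/(S_1 - 1) = 1 + (121/1026)*θ + (-1/324)*θ^2 + ...; c2 = 121/1026.
S_3 = c2*θ/(S_2 - 1) = 1 + (19/726)*θ + ...; c3 = 19/726.


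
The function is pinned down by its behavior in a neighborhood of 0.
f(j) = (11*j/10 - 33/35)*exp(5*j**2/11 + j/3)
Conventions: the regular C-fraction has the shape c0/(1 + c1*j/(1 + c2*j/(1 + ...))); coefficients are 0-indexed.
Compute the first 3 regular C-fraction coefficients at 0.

Taylor coefficients (expand at 0): a_0 = -33/35, a_1 = 11/14, a_2 = -4/35.
c0 = a_0 = -33/35. Peel one level at a time: if S = 1 + c*j/S' with S'(0) = 1, then c is the j-coefficient of S and S' = c*j/(S - 1).
S_1 = c0/f = 1 + (5/6)*j + (227/396)*j^2 + ...; c1 = 5/6.
S_2 = c1*j/(S_1 - 1) = 1 + (-227/330)*j + ...; c2 = -227/330.

The regular C-fraction coefficients are [-33/35, 5/6, -227/330].


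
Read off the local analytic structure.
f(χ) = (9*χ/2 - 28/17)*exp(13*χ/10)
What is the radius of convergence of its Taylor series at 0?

The factor exp(13*χ/10) is entire and contributes no finite singular point.
The polynomial part has no poles.
No finite singular points: the Taylor series at 0 converges everywhere.

The radius of convergence is infinite.


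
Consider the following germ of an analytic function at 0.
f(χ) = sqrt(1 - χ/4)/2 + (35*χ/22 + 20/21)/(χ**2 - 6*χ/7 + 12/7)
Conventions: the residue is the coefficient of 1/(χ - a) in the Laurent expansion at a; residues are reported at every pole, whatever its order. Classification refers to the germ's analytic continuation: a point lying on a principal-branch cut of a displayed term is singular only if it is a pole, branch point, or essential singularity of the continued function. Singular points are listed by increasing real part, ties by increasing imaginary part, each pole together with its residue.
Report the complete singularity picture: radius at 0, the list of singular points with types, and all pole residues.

Denominator factor (χ**2 - 6*χ/7 + 12/7): discriminant -300/49, complex-conjugate roots (3/7) + ((5/7)*sqrt(3))*i and (3/7) - ((5/7)*sqrt(3))*i; poles of order 1, moduli (2/7)*sqrt(21) and (2/7)*sqrt(21).
Branch term (1/2)*sqrt(1 - χ/(4)): its argument vanishes at χ = 4, a square-root branch point, modulus 4.
The radius of convergence is the smallest modulus among the singular points: (2/7)*sqrt(21).
The branch term is analytic at (3/7) - ((5/7)*sqrt(3))*i and contributes nothing to the residue; only the rational part matters.
The factor χ**2 - 6*χ/7 + 12/7 splits as (χ - a)(χ - a') with a = (3/7) - ((5/7)*sqrt(3))*i, a' = (3/7) + ((5/7)*sqrt(3))*i. At the order-1 pole a set g(χ) = (χ - a)*(rational part) = [35*χ/22 + 20/21] / (χ - a').
Simple pole: residue = g(a) at a = (3/7) - ((5/7)*sqrt(3))*i, which is (35/44) + ((151/396)*sqrt(3))*i.
The branch term is analytic at (3/7) + ((5/7)*sqrt(3))*i and contributes nothing to the residue; only the rational part matters.
The factor χ**2 - 6*χ/7 + 12/7 splits as (χ - a)(χ - a') with a = (3/7) + ((5/7)*sqrt(3))*i, a' = (3/7) - ((5/7)*sqrt(3))*i. At the order-1 pole a set g(χ) = (χ - a)*(rational part) = [35*χ/22 + 20/21] / (χ - a').
Simple pole: residue = g(a) at a = (3/7) + ((5/7)*sqrt(3))*i, which is (35/44) - ((151/396)*sqrt(3))*i.
List the singular points by increasing real part (a conjugate pair: the negative imaginary part first).

Radius of convergence at 0: (2/7)*sqrt(21).
At (3/7) - ((5/7)*sqrt(3))*i: a pole of order 1; residue (35/44) + ((151/396)*sqrt(3))*i.
At (3/7) + ((5/7)*sqrt(3))*i: a pole of order 1; residue (35/44) - ((151/396)*sqrt(3))*i.
At 4: an algebraic (square-root) branch point.


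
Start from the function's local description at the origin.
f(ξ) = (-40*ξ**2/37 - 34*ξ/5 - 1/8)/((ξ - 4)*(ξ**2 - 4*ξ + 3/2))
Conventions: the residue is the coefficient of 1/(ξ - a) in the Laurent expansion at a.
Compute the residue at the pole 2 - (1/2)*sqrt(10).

The factor ξ**2 - 4*ξ + 3/2 splits as (ξ - a)(ξ - a') with a = 2 - (1/2)*sqrt(10), a' = 2 + (1/2)*sqrt(10). At the order-1 pole a set g(ξ) = (ξ - a)*f(ξ) = [(-40*ξ**2/37 - 34*ξ/5 - 1/8)/(ξ - 4)] / (ξ - a').
Simple pole: residue = g(a) at a = 2 - (1/2)*sqrt(10), which is 63641/4440 - (51293/11100)*sqrt(10).

The residue is 63641/4440 - (51293/11100)*sqrt(10).


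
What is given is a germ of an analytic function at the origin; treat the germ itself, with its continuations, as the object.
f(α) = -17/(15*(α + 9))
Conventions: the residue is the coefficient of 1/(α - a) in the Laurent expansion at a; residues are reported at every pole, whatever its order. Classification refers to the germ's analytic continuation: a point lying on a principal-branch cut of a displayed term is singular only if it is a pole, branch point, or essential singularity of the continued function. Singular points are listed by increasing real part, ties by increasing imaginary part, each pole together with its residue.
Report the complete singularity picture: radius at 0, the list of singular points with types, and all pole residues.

Denominator factor (α + 9): pole of order 1 at -9, modulus 9.
The radius of convergence is the smallest modulus among the singular points: 9.
At the order-1 pole -9 set g(α) = (α - (-9))*f(α) = -17/15.
Simple pole: residue = g(a) at a = -9, which is -17/15.

Radius of convergence at 0: 9.
At -9: a pole of order 1; residue -17/15.


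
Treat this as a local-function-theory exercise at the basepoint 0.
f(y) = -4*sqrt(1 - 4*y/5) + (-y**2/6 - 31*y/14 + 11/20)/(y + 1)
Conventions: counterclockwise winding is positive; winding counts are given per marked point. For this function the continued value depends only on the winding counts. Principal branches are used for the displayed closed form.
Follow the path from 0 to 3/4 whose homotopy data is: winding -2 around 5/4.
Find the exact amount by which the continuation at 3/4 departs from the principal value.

The rational part is single-valued and drops out of the difference; each branch term changes only by its own monodromy.
(-4)*sqrt(1 - y/(5/4)): winding -2 is even, the square root returns to the same sheet, contribution 0.
Summing the contributions at y = 3/4 gives 0.

Continued minus principal equals 0.


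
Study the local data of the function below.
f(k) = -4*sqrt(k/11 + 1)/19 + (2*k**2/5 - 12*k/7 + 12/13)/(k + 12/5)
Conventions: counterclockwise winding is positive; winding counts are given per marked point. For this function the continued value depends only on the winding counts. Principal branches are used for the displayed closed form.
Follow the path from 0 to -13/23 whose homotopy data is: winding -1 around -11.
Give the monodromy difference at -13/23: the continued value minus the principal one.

The rational part is single-valued and drops out of the difference; each branch term changes only by its own monodromy.
(-4/19)*sqrt(1 - k/(-11)): winding -1 is odd, the square root flips sign, contributing -2*(-4/19)*sqrt(1 - (-13/23)/(-11)) = -2*(-4/19)*sqrt(240/253) = (32/4807)*sqrt(3795).
Summing the contributions at k = -13/23 gives (32/4807)*sqrt(3795).

Continued minus principal equals (32/4807)*sqrt(3795).


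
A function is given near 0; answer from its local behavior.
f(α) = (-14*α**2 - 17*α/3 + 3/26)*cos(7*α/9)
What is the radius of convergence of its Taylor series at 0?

The radius of convergence is infinite.

The factor cos(7*α/9) is entire and contributes no finite singular point.
The polynomial part has no poles.
No finite singular points: the Taylor series at 0 converges everywhere.


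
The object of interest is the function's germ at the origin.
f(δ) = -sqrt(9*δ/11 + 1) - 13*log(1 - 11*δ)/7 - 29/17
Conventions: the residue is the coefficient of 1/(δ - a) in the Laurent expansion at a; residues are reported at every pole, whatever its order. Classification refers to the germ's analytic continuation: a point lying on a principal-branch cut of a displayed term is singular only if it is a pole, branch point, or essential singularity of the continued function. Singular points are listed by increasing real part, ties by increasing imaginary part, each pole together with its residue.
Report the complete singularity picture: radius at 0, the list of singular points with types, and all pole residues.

Radius of convergence at 0: 1/11.
At -11/9: an algebraic (square-root) branch point.
At 1/11: a logarithmic branch point.

Branch term (-1)*sqrt(1 - δ/(-11/9)): its argument vanishes at δ = -11/9, a square-root branch point, modulus 11/9.
Branch term (-13/7)*log(1 - δ/(1/11)): its argument vanishes at δ = 1/11, a logarithmic branch point, modulus 1/11.
The radius of convergence is the smallest modulus among the singular points: 1/11.
List the singular points by increasing real part (a conjugate pair: the negative imaginary part first).


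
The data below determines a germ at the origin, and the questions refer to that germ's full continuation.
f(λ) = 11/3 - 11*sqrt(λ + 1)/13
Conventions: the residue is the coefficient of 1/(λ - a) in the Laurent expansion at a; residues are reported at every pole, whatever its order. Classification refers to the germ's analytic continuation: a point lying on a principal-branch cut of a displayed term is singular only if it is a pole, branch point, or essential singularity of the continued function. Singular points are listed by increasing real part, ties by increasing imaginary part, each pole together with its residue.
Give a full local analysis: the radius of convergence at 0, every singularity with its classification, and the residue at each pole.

Radius of convergence at 0: 1.
At -1: an algebraic (square-root) branch point.

Branch term (-11/13)*sqrt(1 - λ/(-1)): its argument vanishes at λ = -1, a square-root branch point, modulus 1.
The radius of convergence is the smallest modulus among the singular points: 1.


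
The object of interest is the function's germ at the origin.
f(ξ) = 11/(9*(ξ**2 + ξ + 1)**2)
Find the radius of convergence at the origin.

Denominator factor (ξ**2 + ξ + 1)^2: discriminant -3, complex-conjugate roots (-1/2) + ((1/2)*sqrt(3))*i and (-1/2) - ((1/2)*sqrt(3))*i; poles of order 2, moduli 1 and 1.
The radius of convergence is the smallest modulus among the singular points: 1.

The radius of convergence is 1.


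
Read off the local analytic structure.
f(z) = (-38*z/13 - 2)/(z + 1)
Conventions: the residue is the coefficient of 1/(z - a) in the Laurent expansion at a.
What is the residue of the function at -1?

The residue is 12/13.

At the order-1 pole -1 set g(z) = (z - (-1))*f(z) = -38*z/13 - 2.
Simple pole: residue = g(a) at a = -1, which is 12/13.


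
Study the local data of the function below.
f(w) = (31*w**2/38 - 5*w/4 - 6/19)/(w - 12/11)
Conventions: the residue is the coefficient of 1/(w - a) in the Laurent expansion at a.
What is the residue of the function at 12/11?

At the order-1 pole 12/11 set g(w) = (w - (12/11))*f(w) = 31*w**2/38 - 5*w/4 - 6/19.
Simple pole: residue = g(a) at a = 12/11, which is -1629/2299.

The residue is -1629/2299.


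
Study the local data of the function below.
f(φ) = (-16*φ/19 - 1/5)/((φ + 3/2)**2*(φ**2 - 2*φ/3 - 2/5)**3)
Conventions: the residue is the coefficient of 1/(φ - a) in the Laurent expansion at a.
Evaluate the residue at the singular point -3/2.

At the order-2 pole -3/2 set g(φ) = (φ - (-3/2))^2*f(φ) = (-16*φ/19 - 1/5)/(φ**2 - 2*φ/3 - 2/5)**3.
Order-2 pole: residue = g'(a); g'(-3/2) = 28256000/200564019, so the residue is 28256000/200564019.

The residue is 28256000/200564019.


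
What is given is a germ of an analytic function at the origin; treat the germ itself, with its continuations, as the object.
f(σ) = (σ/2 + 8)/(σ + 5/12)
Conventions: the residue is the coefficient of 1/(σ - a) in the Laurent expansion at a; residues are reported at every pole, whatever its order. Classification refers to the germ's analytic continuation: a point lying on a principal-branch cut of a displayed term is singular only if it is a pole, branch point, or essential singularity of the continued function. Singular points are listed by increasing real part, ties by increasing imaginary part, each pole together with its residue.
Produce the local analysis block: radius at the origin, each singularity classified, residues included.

Denominator factor (σ + 5/12): pole of order 1 at -5/12, modulus 5/12.
The radius of convergence is the smallest modulus among the singular points: 5/12.
At the order-1 pole -5/12 set g(σ) = (σ - (-5/12))*f(σ) = σ/2 + 8.
Simple pole: residue = g(a) at a = -5/12, which is 187/24.

Radius of convergence at 0: 5/12.
At -5/12: a pole of order 1; residue 187/24.


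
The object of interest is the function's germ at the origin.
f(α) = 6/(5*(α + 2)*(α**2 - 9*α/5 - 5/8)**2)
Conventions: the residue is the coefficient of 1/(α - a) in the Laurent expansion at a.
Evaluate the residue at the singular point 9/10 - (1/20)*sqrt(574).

The residue is -320/25947 + (3809440/2137228443)*sqrt(574).

The factor α**2 - 9*α/5 - 5/8 splits as (α - a)(α - a') with a = 9/10 - (1/20)*sqrt(574), a' = 9/10 + (1/20)*sqrt(574). At the order-2 pole a set g(α) = (α - a)^2*f(α) = [6/(5*(α + 2))] / (α - a')^2.
Order-2 pole: residue = g'(a); g'(9/10 - (1/20)*sqrt(574)) = -320/25947 + (3809440/2137228443)*sqrt(574), so the residue is -320/25947 + (3809440/2137228443)*sqrt(574).


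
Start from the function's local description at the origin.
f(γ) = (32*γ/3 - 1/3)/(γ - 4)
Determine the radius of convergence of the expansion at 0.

The radius of convergence is 4.

Denominator factor (γ - 4): pole of order 1 at 4, modulus 4.
The radius of convergence is the smallest modulus among the singular points: 4.


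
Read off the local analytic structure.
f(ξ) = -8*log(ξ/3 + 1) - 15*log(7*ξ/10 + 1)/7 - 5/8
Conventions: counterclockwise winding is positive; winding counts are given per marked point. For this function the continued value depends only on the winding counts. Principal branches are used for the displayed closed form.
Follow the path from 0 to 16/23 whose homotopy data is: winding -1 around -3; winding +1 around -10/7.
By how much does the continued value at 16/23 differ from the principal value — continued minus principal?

The rational part is single-valued and drops out of the difference; each branch term changes only by its own monodromy.
(-15/7)*log(1 - ξ/(-10/7)): each positive loop around -10/7 adds 2*pi*i to the log, so winding +1 contributes (-15/7)*(1)*2*pi*i = -(30/7)*pi*i.
(-8)*log(1 - ξ/(-3)): each positive loop around -3 adds 2*pi*i to the log, so winding -1 contributes (-8)*(-1)*2*pi*i = (16)*pi*i.
Summing the contributions at ξ = 16/23 gives (82/7)*pi*i.

Continued minus principal equals (82/7)*pi*i.


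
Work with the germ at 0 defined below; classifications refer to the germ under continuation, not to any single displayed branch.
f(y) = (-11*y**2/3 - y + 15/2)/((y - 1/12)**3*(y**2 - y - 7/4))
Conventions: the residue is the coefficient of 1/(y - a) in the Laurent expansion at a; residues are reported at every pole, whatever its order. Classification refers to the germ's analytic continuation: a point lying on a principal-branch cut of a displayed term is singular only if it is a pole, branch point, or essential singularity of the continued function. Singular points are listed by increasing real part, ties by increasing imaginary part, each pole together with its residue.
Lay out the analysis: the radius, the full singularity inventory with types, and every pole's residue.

Radius of convergence at 0: 1/12.
At 1/2 - sqrt(2): a pole of order 1; residue 13217760/18191447 + (15163092/18191447)*sqrt(2).
At 1/12: a pole of order 3; residue -26435520/18191447.
At 1/2 + sqrt(2): a pole of order 1; residue 13217760/18191447 - (15163092/18191447)*sqrt(2).


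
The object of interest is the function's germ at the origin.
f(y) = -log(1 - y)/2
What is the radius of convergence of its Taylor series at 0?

Branch term (-1/2)*log(1 - y/(1)): its argument vanishes at y = 1, a logarithmic branch point, modulus 1.
The radius of convergence is the smallest modulus among the singular points: 1.

The radius of convergence is 1.


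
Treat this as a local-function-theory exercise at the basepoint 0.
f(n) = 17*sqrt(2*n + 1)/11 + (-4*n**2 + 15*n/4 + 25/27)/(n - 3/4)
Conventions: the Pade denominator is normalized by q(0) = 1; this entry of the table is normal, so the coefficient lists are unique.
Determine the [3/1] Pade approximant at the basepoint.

The Pade approximant has numerator coefficients [277/891, -141647729/24968724, 10590656/2080727, 199091369/49937448]; denominator coefficients [1, -4179061/2269884].

Taylor coefficients needed (expand at 0): a_0 = 277/891, a_1 = -13634/2673, a_2 = -68977/16038, a_3 = -189157/48114, a_4 = -4179061/577368.
Write the denominator as Q(n) = 1 + q1*n. Requiring Q*f - P = O(n^5) with deg P <= 3 kills the coefficients of n^4..n^4 in Q*f:
  n^4: a_4 + q1*a_3 = 0, i.e. -4179061/577368 + (-189157/48114)*q1 = 0.
Solving this linear system: q1 = -4179061/2269884.
The numerator is Q*f truncated at degree 3: P0 = a_0 = 277/891; P1 = a_1 + q1*a_0 = -141647729/24968724; P2 = a_2 + q1*a_1 = 10590656/2080727; P3 = a_3 + q1*a_2 = 199091369/49937448.


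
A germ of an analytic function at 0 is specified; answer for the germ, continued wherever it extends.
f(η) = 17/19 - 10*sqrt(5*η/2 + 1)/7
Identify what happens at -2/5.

The point is an algebraic (square-root) branch point.

The term (-10/7)*sqrt(1 - η/(-2/5)) has argument 1 - -2/5/(-2/5) = 0 at -2/5: a square-root (algebraic, two-sheeted) branch point; the remaining terms are analytic or single-valued there.


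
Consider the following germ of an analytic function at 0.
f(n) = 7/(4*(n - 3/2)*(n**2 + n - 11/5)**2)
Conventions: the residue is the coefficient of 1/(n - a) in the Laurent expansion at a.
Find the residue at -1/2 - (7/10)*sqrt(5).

The factor n**2 + n - 11/5 splits as (n - a)(n - a') with a = -1/2 - (7/10)*sqrt(5), a' = -1/2 + (7/10)*sqrt(5). At the order-2 pole a set g(n) = (n - a)^2*f(n) = [7/(4*(n - 3/2))] / (n - a')^2.
Order-2 pole: residue = g'(a); g'(-1/2 - (7/10)*sqrt(5)) = -350/961 + (6700/47089)*sqrt(5), so the residue is -350/961 + (6700/47089)*sqrt(5).

The residue is -350/961 + (6700/47089)*sqrt(5).


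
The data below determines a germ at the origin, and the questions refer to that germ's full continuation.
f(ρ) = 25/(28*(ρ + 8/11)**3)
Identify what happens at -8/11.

The point is a pole of order 3.

The denominator factor ρ + 8/11 vanishes at -8/11 and appears to the power 3; the numerator there equals 25/28, nonzero, and no other factor vanishes.
Hence a pole whose order is the multiplicity, 3.


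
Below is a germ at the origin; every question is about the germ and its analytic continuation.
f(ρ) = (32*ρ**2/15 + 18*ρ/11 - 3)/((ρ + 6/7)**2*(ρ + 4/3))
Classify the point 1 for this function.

The point is a regular point.

Denominator factors: ρ + 6/7 = 13/7 at ρ = 1; ρ + 4/3 = 7/3 at ρ = 1 — none vanishes.
So the germ continues analytically to 1.


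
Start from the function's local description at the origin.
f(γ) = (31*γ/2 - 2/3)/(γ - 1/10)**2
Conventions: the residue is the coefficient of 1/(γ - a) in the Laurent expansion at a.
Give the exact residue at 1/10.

The residue is 31/2.

At the order-2 pole 1/10 set g(γ) = (γ - (1/10))^2*f(γ) = 31*γ/2 - 2/3.
Order-2 pole: residue = g'(a); g'(1/10) = 31/2, so the residue is 31/2.


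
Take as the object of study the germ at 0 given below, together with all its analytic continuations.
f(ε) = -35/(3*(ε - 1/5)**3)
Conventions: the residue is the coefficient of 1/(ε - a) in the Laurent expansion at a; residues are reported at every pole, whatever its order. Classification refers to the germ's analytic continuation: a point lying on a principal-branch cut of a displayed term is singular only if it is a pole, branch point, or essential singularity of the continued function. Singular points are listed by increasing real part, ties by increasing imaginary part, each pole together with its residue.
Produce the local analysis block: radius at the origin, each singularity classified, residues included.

Denominator factor (ε - 1/5)^3: pole of order 3 at 1/5, modulus 1/5.
The radius of convergence is the smallest modulus among the singular points: 1/5.
At the order-3 pole 1/5 set g(ε) = (ε - (1/5))^3*f(ε) = -35/3.
Order-3 pole: residue = g''(a)/2; g''(1/5) = 0, so the residue is 0.

Radius of convergence at 0: 1/5.
At 1/5: a pole of order 3; residue 0.


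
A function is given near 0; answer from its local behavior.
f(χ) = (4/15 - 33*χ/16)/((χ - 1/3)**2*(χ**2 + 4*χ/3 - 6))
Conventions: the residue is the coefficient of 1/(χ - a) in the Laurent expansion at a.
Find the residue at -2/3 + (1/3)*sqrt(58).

The factor χ**2 + 4*χ/3 - 6 splits as (χ - a)(χ - a') with a = -2/3 + (1/3)*sqrt(58), a' = -2/3 - (1/3)*sqrt(58). At the order-1 pole a set g(χ) = (χ - a)*f(χ) = [(4/15 - 33*χ/16)/(χ - 1/3)**2] / (χ - a').
Simple pole: residue = g(a) at a = -2/3 + (1/3)*sqrt(58), which is -78219/384160 - (139599/11140640)*sqrt(58).

The residue is -78219/384160 - (139599/11140640)*sqrt(58).


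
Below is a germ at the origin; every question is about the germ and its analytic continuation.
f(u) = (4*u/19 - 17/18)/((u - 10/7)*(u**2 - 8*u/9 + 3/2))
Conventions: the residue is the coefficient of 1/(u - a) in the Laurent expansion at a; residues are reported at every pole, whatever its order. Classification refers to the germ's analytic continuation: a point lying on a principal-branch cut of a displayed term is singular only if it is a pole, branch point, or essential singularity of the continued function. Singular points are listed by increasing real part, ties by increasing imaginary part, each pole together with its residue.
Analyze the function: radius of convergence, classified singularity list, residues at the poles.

Radius of convergence at 0: (1/2)*sqrt(6).
At (4/9) - ((1/18)*sqrt(422))*i: a pole of order 1; residue (10787/76114) + ((83825/8030027)*sqrt(422))*i.
At (4/9) + ((1/18)*sqrt(422))*i: a pole of order 1; residue (10787/76114) - ((83825/8030027)*sqrt(422))*i.
At 10/7: a pole of order 1; residue -10787/38057.


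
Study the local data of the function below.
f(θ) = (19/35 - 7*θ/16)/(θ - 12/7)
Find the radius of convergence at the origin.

Denominator factor (θ - 12/7): pole of order 1 at 12/7, modulus 12/7.
The radius of convergence is the smallest modulus among the singular points: 12/7.

The radius of convergence is 12/7.


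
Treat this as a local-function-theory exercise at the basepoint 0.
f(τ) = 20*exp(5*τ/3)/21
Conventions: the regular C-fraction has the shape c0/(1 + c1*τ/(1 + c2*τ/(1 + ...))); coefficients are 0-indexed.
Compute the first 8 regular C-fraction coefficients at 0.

The regular C-fraction coefficients are [20/21, -5/3, 5/6, -5/18, 5/18, -1/6, 1/6, -5/42].

Taylor coefficients (expand at 0): a_0 = 20/21, a_1 = 100/63, a_2 = 250/189, a_3 = 1250/1701, a_4 = 3125/10206, a_5 = 3125/30618, a_6 = 15625/551124, a_7 = 78125/11573604.
c0 = a_0 = 20/21. Peel one level at a time: if S = 1 + c*τ/S' with S'(0) = 1, then c is the τ-coefficient of S and S' = c*τ/(S - 1).
S_1 = c0/f = 1 + (-5/3)*τ + (25/18)*τ^2 + ...; c1 = -5/3.
S_2 = c1*τ/(S_1 - 1) = 1 + (5/6)*τ + (25/108)*τ^2 + ...; c2 = 5/6.
S_3 = c2*τ/(S_2 - 1) = 1 + (-5/18)*τ + (25/324)*τ^2 + ...; c3 = -5/18.
S_4 = c3*τ/(S_3 - 1) = 1 + (5/18)*τ + (5/108)*τ^2 + ...; c4 = 5/18.
S_5 = c4*τ/(S_4 - 1) = 1 + (-1/6)*τ + (1/36)*τ^2 + ...; c5 = -1/6.
S_6 = c5*τ/(S_5 - 1) = 1 + (1/6)*τ + (5/252)*τ^2 + ...; c6 = 1/6.
S_7 = c6*τ/(S_6 - 1) = 1 + (-5/42)*τ + ...; c7 = -5/42.


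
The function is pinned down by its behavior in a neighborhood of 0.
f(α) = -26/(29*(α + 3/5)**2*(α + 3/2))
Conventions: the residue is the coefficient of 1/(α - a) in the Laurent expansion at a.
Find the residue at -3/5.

The residue is 2600/2349.

At the order-2 pole -3/5 set g(α) = (α - (-3/5))^2*f(α) = -26/(29*(α + 3/2)).
Order-2 pole: residue = g'(a); g'(-3/5) = 2600/2349, so the residue is 2600/2349.


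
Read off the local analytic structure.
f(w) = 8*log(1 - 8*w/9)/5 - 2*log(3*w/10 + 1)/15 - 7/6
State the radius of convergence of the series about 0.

The radius of convergence is 9/8.

Branch term (8/5)*log(1 - w/(9/8)): its argument vanishes at w = 9/8, a logarithmic branch point, modulus 9/8.
Branch term (-2/15)*log(1 - w/(-10/3)): its argument vanishes at w = -10/3, a logarithmic branch point, modulus 10/3.
The radius of convergence is the smallest modulus among the singular points: 9/8.


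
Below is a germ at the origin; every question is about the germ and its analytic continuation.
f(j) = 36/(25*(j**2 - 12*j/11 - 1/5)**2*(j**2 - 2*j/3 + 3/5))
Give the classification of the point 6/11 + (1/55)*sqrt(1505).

The denominator factor j**2 - 12*j/11 - 1/5 vanishes at 6/11 + (1/55)*sqrt(1505) and appears to the power 2; the numerator there equals 36/25, nonzero, and no other factor vanishes.
Hence a pole whose order is the multiplicity, 2.

The point is a pole of order 2.


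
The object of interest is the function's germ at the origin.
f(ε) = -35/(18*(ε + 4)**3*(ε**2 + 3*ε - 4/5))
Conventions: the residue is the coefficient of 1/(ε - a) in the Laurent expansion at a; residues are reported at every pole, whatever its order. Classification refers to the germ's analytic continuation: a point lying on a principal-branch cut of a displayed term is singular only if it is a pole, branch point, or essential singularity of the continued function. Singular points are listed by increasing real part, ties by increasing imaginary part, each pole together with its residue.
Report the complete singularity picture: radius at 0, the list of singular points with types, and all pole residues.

Denominator factor (ε**2 + 3*ε - 4/5): discriminant 61/5, real irrational roots -3/2 + (1/10)*sqrt(305) and -3/2 - (1/10)*sqrt(305); poles of order 1, moduli -3/2 + (1/10)*sqrt(305) and 3/2 + (1/10)*sqrt(305).
Denominator factor (ε + 4)^3: pole of order 3 at -4, modulus 4.
The radius of convergence is the smallest modulus among the singular points: -3/2 + (1/10)*sqrt(305).
At the order-3 pole -4 set g(ε) = (ε - (-4))^3*f(ε) = -35/(18*(ε**2 + 3*ε - 4/5)).
Order-3 pole: residue = g''(a)/2; g''(-4) = -95375/36864, so the residue is -95375/73728.
The factor ε**2 + 3*ε - 4/5 splits as (ε - a)(ε - a') with a = -3/2 - (1/10)*sqrt(305), a' = -3/2 + (1/10)*sqrt(305). At the order-1 pole a set g(ε) = (ε - a)*f(ε) = [-35/(18*(ε + 4)**3)] / (ε - a').
Simple pole: residue = g(a) at a = -3/2 - (1/10)*sqrt(305), which is 95375/147456 + (336875/8994816)*sqrt(305).
The factor ε**2 + 3*ε - 4/5 splits as (ε - a)(ε - a') with a = -3/2 + (1/10)*sqrt(305), a' = -3/2 - (1/10)*sqrt(305). At the order-1 pole a set g(ε) = (ε - a)*f(ε) = [-35/(18*(ε + 4)**3)] / (ε - a').
Simple pole: residue = g(a) at a = -3/2 + (1/10)*sqrt(305), which is 95375/147456 - (336875/8994816)*sqrt(305).
List the singular points by increasing real part (a conjugate pair: the negative imaginary part first).

Radius of convergence at 0: -3/2 + (1/10)*sqrt(305).
At -4: a pole of order 3; residue -95375/73728.
At -3/2 - (1/10)*sqrt(305): a pole of order 1; residue 95375/147456 + (336875/8994816)*sqrt(305).
At -3/2 + (1/10)*sqrt(305): a pole of order 1; residue 95375/147456 - (336875/8994816)*sqrt(305).


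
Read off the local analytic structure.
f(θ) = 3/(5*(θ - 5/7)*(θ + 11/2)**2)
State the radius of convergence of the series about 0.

The radius of convergence is 5/7.

Denominator factor (θ + 11/2)^2: pole of order 2 at -11/2, modulus 11/2.
Denominator factor (θ - 5/7): pole of order 1 at 5/7, modulus 5/7.
The radius of convergence is the smallest modulus among the singular points: 5/7.


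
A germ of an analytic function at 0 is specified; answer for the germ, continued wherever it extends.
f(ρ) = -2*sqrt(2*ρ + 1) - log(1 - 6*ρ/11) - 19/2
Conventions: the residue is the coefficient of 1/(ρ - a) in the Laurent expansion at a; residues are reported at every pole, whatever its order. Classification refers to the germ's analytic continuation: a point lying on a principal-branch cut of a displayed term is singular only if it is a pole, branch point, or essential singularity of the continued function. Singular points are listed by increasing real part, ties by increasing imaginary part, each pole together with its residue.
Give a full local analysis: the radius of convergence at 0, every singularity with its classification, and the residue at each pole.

Radius of convergence at 0: 1/2.
At -1/2: an algebraic (square-root) branch point.
At 11/6: a logarithmic branch point.

Branch term (-2)*sqrt(1 - ρ/(-1/2)): its argument vanishes at ρ = -1/2, a square-root branch point, modulus 1/2.
Branch term (-1)*log(1 - ρ/(11/6)): its argument vanishes at ρ = 11/6, a logarithmic branch point, modulus 11/6.
The radius of convergence is the smallest modulus among the singular points: 1/2.
List the singular points by increasing real part (a conjugate pair: the negative imaginary part first).


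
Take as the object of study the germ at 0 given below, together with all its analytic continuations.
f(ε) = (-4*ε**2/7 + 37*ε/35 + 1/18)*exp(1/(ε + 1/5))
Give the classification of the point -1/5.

The point is an essential singularity.

The exponent 1/(ε - (-1/5)) has a pole at -1/5, so exp(1/(ε - (-1/5))) takes every nonzero value near it: an essential singularity (not a pole of any order).


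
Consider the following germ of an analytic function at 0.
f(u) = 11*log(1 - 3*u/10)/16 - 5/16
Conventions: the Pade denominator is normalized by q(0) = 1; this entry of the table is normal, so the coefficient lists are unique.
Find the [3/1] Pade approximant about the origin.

Taylor coefficients needed (expand at 0): a_0 = -5/16, a_1 = -33/160, a_2 = -99/3200, a_3 = -99/16000, a_4 = -891/640000.
Write the denominator as Q(u) = 1 + q1*u. Requiring Q*f - P = O(u^5) with deg P <= 3 kills the coefficients of u^4..u^4 in Q*f:
  u^4: a_4 + q1*a_3 = 0, i.e. -891/640000 + (-99/16000)*q1 = 0.
Solving this linear system: q1 = -9/40.
The numerator is Q*f truncated at degree 3: P0 = a_0 = -5/16; P1 = a_1 + q1*a_0 = -87/640; P2 = a_2 + q1*a_1 = 99/6400; P3 = a_3 + q1*a_2 = 99/128000.

The Pade approximant has numerator coefficients [-5/16, -87/640, 99/6400, 99/128000]; denominator coefficients [1, -9/40].


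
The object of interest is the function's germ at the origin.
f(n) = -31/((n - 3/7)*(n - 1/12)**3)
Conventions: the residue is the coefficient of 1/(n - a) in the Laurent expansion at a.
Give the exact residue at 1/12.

The residue is 18373824/24389.

At the order-3 pole 1/12 set g(n) = (n - (1/12))^3*f(n) = -31/(n - 3/7).
Order-3 pole: residue = g''(a)/2; g''(1/12) = 36747648/24389, so the residue is 18373824/24389.


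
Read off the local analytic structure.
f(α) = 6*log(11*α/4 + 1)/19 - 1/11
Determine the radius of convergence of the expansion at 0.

The radius of convergence is 4/11.

Branch term (6/19)*log(1 - α/(-4/11)): its argument vanishes at α = -4/11, a logarithmic branch point, modulus 4/11.
The radius of convergence is the smallest modulus among the singular points: 4/11.


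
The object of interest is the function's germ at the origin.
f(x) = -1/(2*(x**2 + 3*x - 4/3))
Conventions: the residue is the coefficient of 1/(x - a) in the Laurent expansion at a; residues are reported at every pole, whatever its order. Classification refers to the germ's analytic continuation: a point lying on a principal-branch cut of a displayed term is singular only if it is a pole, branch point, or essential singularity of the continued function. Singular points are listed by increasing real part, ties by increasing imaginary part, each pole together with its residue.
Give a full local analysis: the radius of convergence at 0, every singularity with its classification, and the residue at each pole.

Denominator factor (x**2 + 3*x - 4/3): discriminant 43/3, real irrational roots -3/2 + (1/6)*sqrt(129) and -3/2 - (1/6)*sqrt(129); poles of order 1, moduli -3/2 + (1/6)*sqrt(129) and 3/2 + (1/6)*sqrt(129).
The radius of convergence is the smallest modulus among the singular points: -3/2 + (1/6)*sqrt(129).
The factor x**2 + 3*x - 4/3 splits as (x - a)(x - a') with a = -3/2 - (1/6)*sqrt(129), a' = -3/2 + (1/6)*sqrt(129). At the order-1 pole a set g(x) = (x - a)*f(x) = [-1/2] / (x - a').
Simple pole: residue = g(a) at a = -3/2 - (1/6)*sqrt(129), which is (1/86)*sqrt(129).
The factor x**2 + 3*x - 4/3 splits as (x - a)(x - a') with a = -3/2 + (1/6)*sqrt(129), a' = -3/2 - (1/6)*sqrt(129). At the order-1 pole a set g(x) = (x - a)*f(x) = [-1/2] / (x - a').
Simple pole: residue = g(a) at a = -3/2 + (1/6)*sqrt(129), which is -(1/86)*sqrt(129).
List the singular points by increasing real part (a conjugate pair: the negative imaginary part first).

Radius of convergence at 0: -3/2 + (1/6)*sqrt(129).
At -3/2 - (1/6)*sqrt(129): a pole of order 1; residue (1/86)*sqrt(129).
At -3/2 + (1/6)*sqrt(129): a pole of order 1; residue -(1/86)*sqrt(129).
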